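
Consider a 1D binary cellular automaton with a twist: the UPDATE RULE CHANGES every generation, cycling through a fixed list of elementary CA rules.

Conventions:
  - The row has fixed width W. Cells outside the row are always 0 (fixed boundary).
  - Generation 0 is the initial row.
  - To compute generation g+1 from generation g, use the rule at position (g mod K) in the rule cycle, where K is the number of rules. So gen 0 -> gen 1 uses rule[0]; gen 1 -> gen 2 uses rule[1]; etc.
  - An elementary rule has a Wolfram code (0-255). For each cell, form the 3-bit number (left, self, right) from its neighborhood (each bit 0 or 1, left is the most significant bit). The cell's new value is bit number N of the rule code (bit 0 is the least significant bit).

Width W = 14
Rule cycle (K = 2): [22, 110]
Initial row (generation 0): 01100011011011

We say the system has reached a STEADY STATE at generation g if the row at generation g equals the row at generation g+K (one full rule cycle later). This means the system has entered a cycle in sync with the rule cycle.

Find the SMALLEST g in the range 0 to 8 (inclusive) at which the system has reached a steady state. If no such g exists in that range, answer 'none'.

Answer: none

Derivation:
Gen 0: 01100011011011
Gen 1 (rule 22): 10010100000000
Gen 2 (rule 110): 10111100000000
Gen 3 (rule 22): 10000010000000
Gen 4 (rule 110): 10000110000000
Gen 5 (rule 22): 11001001000000
Gen 6 (rule 110): 11011011000000
Gen 7 (rule 22): 00000000100000
Gen 8 (rule 110): 00000001100000
Gen 9 (rule 22): 00000010010000
Gen 10 (rule 110): 00000110110000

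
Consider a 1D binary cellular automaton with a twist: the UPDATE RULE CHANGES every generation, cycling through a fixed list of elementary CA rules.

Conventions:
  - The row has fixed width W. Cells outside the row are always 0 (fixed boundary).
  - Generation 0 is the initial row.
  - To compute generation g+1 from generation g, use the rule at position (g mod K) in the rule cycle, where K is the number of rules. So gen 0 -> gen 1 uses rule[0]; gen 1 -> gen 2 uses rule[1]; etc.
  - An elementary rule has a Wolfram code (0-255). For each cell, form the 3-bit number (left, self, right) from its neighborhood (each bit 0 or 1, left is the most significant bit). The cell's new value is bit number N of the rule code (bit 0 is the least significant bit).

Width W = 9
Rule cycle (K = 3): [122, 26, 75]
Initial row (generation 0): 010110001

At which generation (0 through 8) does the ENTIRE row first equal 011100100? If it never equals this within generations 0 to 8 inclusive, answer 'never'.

Gen 0: 010110001
Gen 1 (rule 122): 101111010
Gen 2 (rule 26): 001000001
Gen 3 (rule 75): 110011110
Gen 4 (rule 122): 111110011
Gen 5 (rule 26): 100001110
Gen 6 (rule 75): 001111010
Gen 7 (rule 122): 011001101
Gen 8 (rule 26): 110111000

Answer: never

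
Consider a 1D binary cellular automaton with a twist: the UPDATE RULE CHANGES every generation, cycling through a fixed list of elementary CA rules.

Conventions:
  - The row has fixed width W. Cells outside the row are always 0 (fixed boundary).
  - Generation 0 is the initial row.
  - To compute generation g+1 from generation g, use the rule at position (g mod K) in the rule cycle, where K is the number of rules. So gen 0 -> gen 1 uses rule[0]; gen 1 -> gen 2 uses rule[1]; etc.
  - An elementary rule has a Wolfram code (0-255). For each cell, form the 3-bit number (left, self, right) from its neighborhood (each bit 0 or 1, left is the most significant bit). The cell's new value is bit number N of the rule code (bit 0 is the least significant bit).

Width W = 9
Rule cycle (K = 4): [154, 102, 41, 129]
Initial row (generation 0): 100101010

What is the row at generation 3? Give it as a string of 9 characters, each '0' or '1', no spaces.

Gen 0: 100101010
Gen 1 (rule 154): 011000001
Gen 2 (rule 102): 101000011
Gen 3 (rule 41): 010011010

Answer: 010011010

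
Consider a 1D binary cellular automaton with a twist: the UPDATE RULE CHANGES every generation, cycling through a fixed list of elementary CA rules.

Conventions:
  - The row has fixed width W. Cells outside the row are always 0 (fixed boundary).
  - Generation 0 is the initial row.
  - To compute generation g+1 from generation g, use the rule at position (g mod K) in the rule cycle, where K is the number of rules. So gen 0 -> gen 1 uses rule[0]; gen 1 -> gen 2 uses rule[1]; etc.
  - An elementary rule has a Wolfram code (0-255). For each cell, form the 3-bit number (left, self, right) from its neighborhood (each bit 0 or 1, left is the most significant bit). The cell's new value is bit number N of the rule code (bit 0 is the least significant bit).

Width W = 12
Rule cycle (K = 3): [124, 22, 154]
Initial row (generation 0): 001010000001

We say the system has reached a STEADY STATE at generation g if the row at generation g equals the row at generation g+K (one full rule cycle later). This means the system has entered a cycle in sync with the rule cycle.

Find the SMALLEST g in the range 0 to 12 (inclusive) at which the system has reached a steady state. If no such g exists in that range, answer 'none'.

Answer: 5

Derivation:
Gen 0: 001010000001
Gen 1 (rule 124): 001111000001
Gen 2 (rule 22): 010000100011
Gen 3 (rule 154): 101001010110
Gen 4 (rule 124): 111101111111
Gen 5 (rule 22): 000000000000
Gen 6 (rule 154): 000000000000
Gen 7 (rule 124): 000000000000
Gen 8 (rule 22): 000000000000
Gen 9 (rule 154): 000000000000
Gen 10 (rule 124): 000000000000
Gen 11 (rule 22): 000000000000
Gen 12 (rule 154): 000000000000
Gen 13 (rule 124): 000000000000
Gen 14 (rule 22): 000000000000
Gen 15 (rule 154): 000000000000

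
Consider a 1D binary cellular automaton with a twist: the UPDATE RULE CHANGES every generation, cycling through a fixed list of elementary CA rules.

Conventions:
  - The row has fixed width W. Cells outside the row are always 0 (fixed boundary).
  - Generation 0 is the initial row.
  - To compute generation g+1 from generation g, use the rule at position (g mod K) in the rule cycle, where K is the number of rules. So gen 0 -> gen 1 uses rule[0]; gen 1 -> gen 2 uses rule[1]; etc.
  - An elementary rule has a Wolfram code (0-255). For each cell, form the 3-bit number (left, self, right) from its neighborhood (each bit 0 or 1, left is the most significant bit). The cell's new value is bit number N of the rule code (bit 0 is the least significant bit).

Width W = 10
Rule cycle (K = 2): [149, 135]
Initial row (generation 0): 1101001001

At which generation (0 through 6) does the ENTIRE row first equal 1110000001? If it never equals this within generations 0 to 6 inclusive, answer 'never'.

Answer: 2

Derivation:
Gen 0: 1101001001
Gen 1 (rule 149): 0001101101
Gen 2 (rule 135): 1110000001
Gen 3 (rule 149): 0101111101
Gen 4 (rule 135): 1100111001
Gen 5 (rule 149): 0010010101
Gen 6 (rule 135): 1110110101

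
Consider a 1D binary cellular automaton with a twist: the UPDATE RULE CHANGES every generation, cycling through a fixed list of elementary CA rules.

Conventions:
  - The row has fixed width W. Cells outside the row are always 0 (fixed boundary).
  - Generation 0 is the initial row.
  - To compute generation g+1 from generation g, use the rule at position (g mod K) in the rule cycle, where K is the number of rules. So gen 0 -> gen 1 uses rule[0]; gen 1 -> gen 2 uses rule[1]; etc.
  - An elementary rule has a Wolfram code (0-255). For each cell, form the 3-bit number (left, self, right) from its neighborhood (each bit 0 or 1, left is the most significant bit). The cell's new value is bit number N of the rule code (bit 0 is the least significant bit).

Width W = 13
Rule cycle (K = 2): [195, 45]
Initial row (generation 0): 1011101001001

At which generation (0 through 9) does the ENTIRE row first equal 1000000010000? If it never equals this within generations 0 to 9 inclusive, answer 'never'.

Gen 0: 1011101001001
Gen 1 (rule 195): 0001100010010
Gen 2 (rule 45): 1101001010010
Gen 3 (rule 195): 0100010000100
Gen 4 (rule 45): 0101010110101
Gen 5 (rule 195): 1000000010000
Gen 6 (rule 45): 1011111010111
Gen 7 (rule 195): 0001111000011
Gen 8 (rule 45): 1101000011010
Gen 9 (rule 195): 0100011101000

Answer: 5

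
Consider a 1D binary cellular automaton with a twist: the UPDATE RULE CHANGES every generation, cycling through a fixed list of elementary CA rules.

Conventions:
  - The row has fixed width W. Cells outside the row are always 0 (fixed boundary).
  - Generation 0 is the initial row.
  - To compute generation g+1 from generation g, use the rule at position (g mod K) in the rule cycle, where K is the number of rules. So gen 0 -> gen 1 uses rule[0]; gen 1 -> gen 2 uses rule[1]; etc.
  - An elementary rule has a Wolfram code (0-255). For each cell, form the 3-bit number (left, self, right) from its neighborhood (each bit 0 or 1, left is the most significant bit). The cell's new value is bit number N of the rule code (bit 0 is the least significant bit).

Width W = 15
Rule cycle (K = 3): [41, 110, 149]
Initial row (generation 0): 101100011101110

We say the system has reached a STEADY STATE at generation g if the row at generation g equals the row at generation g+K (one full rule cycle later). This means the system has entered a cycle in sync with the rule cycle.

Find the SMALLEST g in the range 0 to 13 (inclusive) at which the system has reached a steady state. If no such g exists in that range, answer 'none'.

Gen 0: 101100011101110
Gen 1 (rule 41): 011001010011000
Gen 2 (rule 110): 111011110111000
Gen 3 (rule 149): 010001100010111
Gen 4 (rule 41): 000101001001100
Gen 5 (rule 110): 001111011011100
Gen 6 (rule 149): 100110000001011
Gen 7 (rule 41): 000100111100110
Gen 8 (rule 110): 001101100101110
Gen 9 (rule 149): 100000010100101
Gen 10 (rule 41): 001111001000010
Gen 11 (rule 110): 011001011000110
Gen 12 (rule 149): 000101000110001
Gen 13 (rule 41): 110010010100100
Gen 14 (rule 110): 110110111101100
Gen 15 (rule 149): 000000011000011
Gen 16 (rule 41): 111111010011010

Answer: none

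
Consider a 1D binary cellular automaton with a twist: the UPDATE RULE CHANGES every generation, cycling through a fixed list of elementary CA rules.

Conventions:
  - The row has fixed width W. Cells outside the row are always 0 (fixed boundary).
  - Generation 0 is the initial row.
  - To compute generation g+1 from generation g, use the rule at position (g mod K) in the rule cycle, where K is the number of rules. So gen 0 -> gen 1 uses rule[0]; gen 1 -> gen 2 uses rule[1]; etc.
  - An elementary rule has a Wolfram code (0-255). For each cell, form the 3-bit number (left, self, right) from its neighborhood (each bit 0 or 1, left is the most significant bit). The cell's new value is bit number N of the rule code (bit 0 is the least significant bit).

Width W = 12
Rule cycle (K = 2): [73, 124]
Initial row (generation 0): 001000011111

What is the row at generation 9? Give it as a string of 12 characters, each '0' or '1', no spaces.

Gen 0: 001000011111
Gen 1 (rule 73): 100011010001
Gen 2 (rule 124): 110011111001
Gen 3 (rule 73): 110010001000
Gen 4 (rule 124): 111011001100
Gen 5 (rule 73): 101011001101
Gen 6 (rule 124): 111111101111
Gen 7 (rule 73): 100000101001
Gen 8 (rule 124): 110000111101
Gen 9 (rule 73): 110110100100

Answer: 110110100100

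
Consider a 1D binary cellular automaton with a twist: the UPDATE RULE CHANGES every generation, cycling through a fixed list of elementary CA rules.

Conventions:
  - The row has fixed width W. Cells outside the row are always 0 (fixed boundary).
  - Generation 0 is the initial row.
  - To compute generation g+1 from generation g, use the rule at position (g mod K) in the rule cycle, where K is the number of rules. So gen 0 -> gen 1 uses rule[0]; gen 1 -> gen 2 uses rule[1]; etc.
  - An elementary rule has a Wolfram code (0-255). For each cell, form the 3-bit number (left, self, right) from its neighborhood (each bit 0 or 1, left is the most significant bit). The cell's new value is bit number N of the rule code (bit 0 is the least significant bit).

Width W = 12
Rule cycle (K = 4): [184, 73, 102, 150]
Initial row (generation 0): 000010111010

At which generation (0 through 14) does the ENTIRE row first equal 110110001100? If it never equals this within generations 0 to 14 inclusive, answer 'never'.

Answer: never

Derivation:
Gen 0: 000010111010
Gen 1 (rule 184): 000001110101
Gen 2 (rule 73): 111101010000
Gen 3 (rule 102): 000111110000
Gen 4 (rule 150): 001011101000
Gen 5 (rule 184): 000111010100
Gen 6 (rule 73): 110101000001
Gen 7 (rule 102): 011111000011
Gen 8 (rule 150): 101110100100
Gen 9 (rule 184): 011101010010
Gen 10 (rule 73): 010100000000
Gen 11 (rule 102): 111100000000
Gen 12 (rule 150): 011010000000
Gen 13 (rule 184): 010101000000
Gen 14 (rule 73): 000000011111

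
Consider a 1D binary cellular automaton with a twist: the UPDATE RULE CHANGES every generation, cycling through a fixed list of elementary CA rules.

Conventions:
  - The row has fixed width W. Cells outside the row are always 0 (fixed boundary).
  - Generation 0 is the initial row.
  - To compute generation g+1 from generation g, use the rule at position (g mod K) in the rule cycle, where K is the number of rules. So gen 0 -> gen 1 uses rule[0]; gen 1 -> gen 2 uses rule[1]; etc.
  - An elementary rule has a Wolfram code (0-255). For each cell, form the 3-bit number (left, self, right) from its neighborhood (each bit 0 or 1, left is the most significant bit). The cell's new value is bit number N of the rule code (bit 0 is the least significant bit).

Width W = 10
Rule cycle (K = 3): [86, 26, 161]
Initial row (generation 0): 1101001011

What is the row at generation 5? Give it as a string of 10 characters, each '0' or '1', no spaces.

Gen 0: 1101001011
Gen 1 (rule 86): 0101111001
Gen 2 (rule 26): 1001000110
Gen 3 (rule 161): 0000010000
Gen 4 (rule 86): 0000111000
Gen 5 (rule 26): 0001100100

Answer: 0001100100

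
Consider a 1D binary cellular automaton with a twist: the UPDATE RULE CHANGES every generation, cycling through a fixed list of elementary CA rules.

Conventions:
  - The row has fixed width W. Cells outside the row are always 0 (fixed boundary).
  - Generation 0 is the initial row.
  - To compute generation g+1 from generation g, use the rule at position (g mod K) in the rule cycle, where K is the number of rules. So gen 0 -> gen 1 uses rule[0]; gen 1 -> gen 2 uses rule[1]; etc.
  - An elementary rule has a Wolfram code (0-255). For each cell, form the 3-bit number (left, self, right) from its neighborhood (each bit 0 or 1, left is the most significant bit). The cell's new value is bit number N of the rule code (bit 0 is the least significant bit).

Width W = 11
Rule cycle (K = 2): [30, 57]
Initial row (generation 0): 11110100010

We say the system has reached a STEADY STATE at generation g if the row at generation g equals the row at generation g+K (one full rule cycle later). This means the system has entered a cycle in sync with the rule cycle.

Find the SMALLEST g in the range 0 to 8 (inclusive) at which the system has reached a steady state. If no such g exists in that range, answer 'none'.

Answer: none

Derivation:
Gen 0: 11110100010
Gen 1 (rule 30): 10000110111
Gen 2 (rule 57): 01110101100
Gen 3 (rule 30): 11000101010
Gen 4 (rule 57): 10110010101
Gen 5 (rule 30): 10101110101
Gen 6 (rule 57): 01011001010
Gen 7 (rule 30): 11010111011
Gen 8 (rule 57): 10101100110
Gen 9 (rule 30): 10101011101
Gen 10 (rule 57): 01010110010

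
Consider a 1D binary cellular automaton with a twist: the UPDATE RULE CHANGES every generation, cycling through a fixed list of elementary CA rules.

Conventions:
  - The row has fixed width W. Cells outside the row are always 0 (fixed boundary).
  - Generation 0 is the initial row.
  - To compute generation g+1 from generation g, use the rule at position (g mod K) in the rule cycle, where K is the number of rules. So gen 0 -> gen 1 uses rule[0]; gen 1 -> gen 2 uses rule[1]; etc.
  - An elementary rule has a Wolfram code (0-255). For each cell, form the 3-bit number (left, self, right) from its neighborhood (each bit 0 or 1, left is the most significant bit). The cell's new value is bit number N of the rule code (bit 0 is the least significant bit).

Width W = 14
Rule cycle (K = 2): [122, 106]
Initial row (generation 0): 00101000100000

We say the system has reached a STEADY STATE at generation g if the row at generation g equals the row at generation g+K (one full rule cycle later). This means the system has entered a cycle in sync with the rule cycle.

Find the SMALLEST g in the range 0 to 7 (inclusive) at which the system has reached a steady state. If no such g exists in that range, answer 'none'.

Gen 0: 00101000100000
Gen 1 (rule 122): 01010101010000
Gen 2 (rule 106): 10101010100000
Gen 3 (rule 122): 01010101010000
Gen 4 (rule 106): 10101010100000
Gen 5 (rule 122): 01010101010000
Gen 6 (rule 106): 10101010100000
Gen 7 (rule 122): 01010101010000
Gen 8 (rule 106): 10101010100000
Gen 9 (rule 122): 01010101010000

Answer: 1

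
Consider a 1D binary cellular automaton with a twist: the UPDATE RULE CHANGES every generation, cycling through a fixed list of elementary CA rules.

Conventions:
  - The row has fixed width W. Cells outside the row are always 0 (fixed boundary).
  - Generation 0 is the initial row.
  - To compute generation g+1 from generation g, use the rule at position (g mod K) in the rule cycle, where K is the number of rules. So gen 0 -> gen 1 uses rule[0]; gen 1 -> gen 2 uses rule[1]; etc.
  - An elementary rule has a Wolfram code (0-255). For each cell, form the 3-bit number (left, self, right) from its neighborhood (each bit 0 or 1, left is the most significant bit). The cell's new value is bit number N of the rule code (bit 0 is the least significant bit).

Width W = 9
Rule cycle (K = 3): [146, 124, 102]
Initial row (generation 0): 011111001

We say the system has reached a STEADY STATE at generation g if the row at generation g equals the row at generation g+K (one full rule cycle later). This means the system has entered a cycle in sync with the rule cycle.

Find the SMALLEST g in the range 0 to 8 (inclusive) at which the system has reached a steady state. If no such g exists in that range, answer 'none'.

Answer: 7

Derivation:
Gen 0: 011111001
Gen 1 (rule 146): 101110110
Gen 2 (rule 124): 111011111
Gen 3 (rule 102): 001100001
Gen 4 (rule 146): 010010010
Gen 5 (rule 124): 011011011
Gen 6 (rule 102): 101101101
Gen 7 (rule 146): 000000000
Gen 8 (rule 124): 000000000
Gen 9 (rule 102): 000000000
Gen 10 (rule 146): 000000000
Gen 11 (rule 124): 000000000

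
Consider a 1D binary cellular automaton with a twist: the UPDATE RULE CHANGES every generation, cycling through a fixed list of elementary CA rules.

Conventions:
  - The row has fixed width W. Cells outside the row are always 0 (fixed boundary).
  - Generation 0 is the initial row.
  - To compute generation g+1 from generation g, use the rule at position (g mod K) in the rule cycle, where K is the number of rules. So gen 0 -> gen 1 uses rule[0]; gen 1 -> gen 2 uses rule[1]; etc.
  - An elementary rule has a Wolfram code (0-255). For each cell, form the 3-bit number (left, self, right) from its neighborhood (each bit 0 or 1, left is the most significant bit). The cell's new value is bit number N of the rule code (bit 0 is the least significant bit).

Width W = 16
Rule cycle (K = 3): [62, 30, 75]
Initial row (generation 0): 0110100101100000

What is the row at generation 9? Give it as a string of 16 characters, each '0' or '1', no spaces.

Gen 0: 0110100101100000
Gen 1 (rule 62): 1101111111010000
Gen 2 (rule 30): 1001000000011000
Gen 3 (rule 75): 0010011111111011
Gen 4 (rule 62): 0111110000000110
Gen 5 (rule 30): 1100001000001101
Gen 6 (rule 75): 1101110011111100
Gen 7 (rule 62): 1011001110000010
Gen 8 (rule 30): 1010111001000111
Gen 9 (rule 75): 0000101010011101

Answer: 0000101010011101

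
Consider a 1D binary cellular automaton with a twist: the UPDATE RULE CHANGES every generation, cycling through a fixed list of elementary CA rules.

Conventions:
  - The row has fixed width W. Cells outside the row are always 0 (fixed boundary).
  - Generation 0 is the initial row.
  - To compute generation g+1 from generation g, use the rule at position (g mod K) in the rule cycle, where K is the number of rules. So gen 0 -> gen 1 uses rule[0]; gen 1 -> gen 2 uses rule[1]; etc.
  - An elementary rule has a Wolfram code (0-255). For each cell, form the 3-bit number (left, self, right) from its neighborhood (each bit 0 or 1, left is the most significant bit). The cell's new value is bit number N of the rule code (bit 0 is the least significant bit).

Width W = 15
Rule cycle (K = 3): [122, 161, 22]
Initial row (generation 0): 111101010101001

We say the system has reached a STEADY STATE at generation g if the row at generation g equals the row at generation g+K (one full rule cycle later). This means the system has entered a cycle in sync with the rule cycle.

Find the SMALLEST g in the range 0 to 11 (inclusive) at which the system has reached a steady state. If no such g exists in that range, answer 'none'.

Answer: 11

Derivation:
Gen 0: 111101010101001
Gen 1 (rule 122): 100110101010110
Gen 2 (rule 161): 000001010101000
Gen 3 (rule 22): 000011010101100
Gen 4 (rule 122): 000111101011110
Gen 5 (rule 161): 110011010101100
Gen 6 (rule 22): 001100010100010
Gen 7 (rule 122): 011110101010101
Gen 8 (rule 161): 001101010101010
Gen 9 (rule 22): 010001010101011
Gen 10 (rule 122): 101010101010111
Gen 11 (rule 161): 010101010101010
Gen 12 (rule 22): 110101010101011
Gen 13 (rule 122): 111010101010111
Gen 14 (rule 161): 010101010101010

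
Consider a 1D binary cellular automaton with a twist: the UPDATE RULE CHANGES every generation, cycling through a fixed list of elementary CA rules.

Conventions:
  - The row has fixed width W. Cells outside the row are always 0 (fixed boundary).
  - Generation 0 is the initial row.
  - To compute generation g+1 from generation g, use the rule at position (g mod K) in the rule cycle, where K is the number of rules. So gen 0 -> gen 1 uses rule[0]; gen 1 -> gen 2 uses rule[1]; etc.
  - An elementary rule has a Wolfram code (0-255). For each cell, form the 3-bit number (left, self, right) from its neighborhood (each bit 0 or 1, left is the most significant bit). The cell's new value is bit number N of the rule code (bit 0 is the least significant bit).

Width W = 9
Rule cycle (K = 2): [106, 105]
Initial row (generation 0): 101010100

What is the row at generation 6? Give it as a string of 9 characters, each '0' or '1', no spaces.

Gen 0: 101010100
Gen 1 (rule 106): 010101000
Gen 2 (rule 105): 001010011
Gen 3 (rule 106): 010100111
Gen 4 (rule 105): 001000101
Gen 5 (rule 106): 010001010
Gen 6 (rule 105): 000100100

Answer: 000100100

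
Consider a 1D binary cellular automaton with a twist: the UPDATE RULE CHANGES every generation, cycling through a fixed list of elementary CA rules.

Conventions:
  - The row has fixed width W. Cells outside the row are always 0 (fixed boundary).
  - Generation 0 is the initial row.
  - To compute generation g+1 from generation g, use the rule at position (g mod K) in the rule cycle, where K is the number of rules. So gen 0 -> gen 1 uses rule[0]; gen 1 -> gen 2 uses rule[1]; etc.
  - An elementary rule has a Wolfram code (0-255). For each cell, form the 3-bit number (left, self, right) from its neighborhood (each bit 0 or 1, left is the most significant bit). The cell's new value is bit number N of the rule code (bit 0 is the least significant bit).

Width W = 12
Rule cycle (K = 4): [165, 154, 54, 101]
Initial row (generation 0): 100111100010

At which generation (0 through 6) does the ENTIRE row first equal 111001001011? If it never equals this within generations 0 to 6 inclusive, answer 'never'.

Answer: 3

Derivation:
Gen 0: 100111100010
Gen 1 (rule 165): 100011001010
Gen 2 (rule 154): 010110110001
Gen 3 (rule 54): 111001001011
Gen 4 (rule 101): 001001001101
Gen 5 (rule 165): 101001000011
Gen 6 (rule 154): 000110100110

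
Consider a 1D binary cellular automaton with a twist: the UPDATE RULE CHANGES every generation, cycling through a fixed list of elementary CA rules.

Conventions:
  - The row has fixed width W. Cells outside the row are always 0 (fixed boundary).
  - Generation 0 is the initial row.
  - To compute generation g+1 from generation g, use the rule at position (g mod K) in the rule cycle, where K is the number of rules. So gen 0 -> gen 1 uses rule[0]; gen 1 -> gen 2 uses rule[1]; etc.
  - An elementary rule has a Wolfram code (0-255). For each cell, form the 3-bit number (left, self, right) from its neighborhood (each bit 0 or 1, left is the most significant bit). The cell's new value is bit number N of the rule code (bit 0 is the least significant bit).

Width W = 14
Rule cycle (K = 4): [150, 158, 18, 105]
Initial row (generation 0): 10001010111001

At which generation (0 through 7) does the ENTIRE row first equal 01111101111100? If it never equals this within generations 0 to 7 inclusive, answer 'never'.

Answer: 4

Derivation:
Gen 0: 10001010111001
Gen 1 (rule 150): 11011010010111
Gen 2 (rule 158): 10010011110110
Gen 3 (rule 18): 01101100000001
Gen 4 (rule 105): 01111101111100
Gen 5 (rule 150): 10111000111010
Gen 6 (rule 158): 10110101110011
Gen 7 (rule 18): 00000000001100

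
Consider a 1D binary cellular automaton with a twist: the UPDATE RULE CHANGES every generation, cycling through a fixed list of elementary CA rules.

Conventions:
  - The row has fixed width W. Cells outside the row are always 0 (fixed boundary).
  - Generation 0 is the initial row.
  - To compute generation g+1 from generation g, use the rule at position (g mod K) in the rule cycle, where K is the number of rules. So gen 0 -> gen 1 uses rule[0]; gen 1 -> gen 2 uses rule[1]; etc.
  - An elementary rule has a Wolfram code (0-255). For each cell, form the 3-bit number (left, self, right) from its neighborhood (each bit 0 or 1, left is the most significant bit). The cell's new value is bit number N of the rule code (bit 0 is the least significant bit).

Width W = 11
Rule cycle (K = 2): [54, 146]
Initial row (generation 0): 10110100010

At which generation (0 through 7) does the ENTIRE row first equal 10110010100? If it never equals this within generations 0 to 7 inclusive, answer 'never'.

Answer: never

Derivation:
Gen 0: 10110100010
Gen 1 (rule 54): 11001110111
Gen 2 (rule 146): 00110100010
Gen 3 (rule 54): 01001110111
Gen 4 (rule 146): 10110100010
Gen 5 (rule 54): 11001110111
Gen 6 (rule 146): 00110100010
Gen 7 (rule 54): 01001110111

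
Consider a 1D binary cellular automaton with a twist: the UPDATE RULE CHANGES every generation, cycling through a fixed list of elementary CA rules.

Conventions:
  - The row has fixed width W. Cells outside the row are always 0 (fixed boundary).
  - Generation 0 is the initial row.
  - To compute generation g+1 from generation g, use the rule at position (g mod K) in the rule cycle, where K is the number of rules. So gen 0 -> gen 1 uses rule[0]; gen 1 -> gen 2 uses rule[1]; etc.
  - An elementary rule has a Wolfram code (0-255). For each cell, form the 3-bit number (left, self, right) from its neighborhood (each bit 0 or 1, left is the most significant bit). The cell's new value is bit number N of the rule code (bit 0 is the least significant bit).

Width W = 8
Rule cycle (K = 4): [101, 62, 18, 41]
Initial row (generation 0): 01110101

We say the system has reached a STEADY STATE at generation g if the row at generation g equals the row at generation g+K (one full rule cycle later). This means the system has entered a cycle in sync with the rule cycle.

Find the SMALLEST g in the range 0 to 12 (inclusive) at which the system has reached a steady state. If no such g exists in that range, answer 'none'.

Gen 0: 01110101
Gen 1 (rule 101): 00011111
Gen 2 (rule 62): 00110000
Gen 3 (rule 18): 01001000
Gen 4 (rule 41): 00000011
Gen 5 (rule 101): 11111001
Gen 6 (rule 62): 10000111
Gen 7 (rule 18): 01001000
Gen 8 (rule 41): 00000011
Gen 9 (rule 101): 11111001
Gen 10 (rule 62): 10000111
Gen 11 (rule 18): 01001000
Gen 12 (rule 41): 00000011
Gen 13 (rule 101): 11111001
Gen 14 (rule 62): 10000111
Gen 15 (rule 18): 01001000
Gen 16 (rule 41): 00000011

Answer: 3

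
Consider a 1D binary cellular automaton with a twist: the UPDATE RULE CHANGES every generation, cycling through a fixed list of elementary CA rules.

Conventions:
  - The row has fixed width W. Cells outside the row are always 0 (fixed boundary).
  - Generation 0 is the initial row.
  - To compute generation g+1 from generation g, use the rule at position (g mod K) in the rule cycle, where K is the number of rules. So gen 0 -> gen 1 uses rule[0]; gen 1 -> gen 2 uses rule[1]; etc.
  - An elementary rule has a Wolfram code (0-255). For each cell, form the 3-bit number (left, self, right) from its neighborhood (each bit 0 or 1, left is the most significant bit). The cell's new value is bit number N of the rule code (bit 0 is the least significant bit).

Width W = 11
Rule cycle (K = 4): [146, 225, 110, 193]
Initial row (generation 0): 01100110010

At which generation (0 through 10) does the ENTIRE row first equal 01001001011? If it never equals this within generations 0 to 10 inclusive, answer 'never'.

Gen 0: 01100110010
Gen 1 (rule 146): 10011001101
Gen 2 (rule 225): 00001000110
Gen 3 (rule 110): 00011001110
Gen 4 (rule 193): 11001000110
Gen 5 (rule 146): 00110101001
Gen 6 (rule 225): 10011010000
Gen 7 (rule 110): 10111110000
Gen 8 (rule 193): 00011110111
Gen 9 (rule 146): 00101100010
Gen 10 (rule 225): 10010101000

Answer: never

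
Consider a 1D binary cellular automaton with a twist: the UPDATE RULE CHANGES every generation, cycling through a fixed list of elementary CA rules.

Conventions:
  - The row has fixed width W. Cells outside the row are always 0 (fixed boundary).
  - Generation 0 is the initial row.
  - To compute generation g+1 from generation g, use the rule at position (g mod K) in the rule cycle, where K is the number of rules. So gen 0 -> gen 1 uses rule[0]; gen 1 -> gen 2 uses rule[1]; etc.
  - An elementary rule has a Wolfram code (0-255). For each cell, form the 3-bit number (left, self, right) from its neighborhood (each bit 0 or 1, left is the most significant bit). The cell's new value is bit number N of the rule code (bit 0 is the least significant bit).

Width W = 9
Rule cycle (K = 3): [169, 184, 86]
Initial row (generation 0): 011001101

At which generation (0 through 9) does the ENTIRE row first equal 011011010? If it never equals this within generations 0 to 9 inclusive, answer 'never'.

Gen 0: 011001101
Gen 1 (rule 169): 010001010
Gen 2 (rule 184): 001000101
Gen 3 (rule 86): 011101101
Gen 4 (rule 169): 011011010
Gen 5 (rule 184): 010110101
Gen 6 (rule 86): 110010101
Gen 7 (rule 169): 100001010
Gen 8 (rule 184): 010000101
Gen 9 (rule 86): 111001101

Answer: 4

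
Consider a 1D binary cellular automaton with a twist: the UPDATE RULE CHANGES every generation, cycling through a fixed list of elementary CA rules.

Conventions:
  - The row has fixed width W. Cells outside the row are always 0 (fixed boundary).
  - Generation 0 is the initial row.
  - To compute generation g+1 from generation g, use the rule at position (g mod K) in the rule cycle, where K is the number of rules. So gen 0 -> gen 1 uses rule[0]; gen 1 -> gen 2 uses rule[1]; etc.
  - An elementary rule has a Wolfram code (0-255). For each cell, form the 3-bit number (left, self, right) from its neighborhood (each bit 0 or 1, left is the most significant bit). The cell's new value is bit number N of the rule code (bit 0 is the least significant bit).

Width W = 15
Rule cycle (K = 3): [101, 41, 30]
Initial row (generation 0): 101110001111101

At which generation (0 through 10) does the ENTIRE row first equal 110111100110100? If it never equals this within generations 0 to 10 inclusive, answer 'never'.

Gen 0: 101110001111101
Gen 1 (rule 101): 110010100000111
Gen 2 (rule 41): 100001001110100
Gen 3 (rule 30): 110011111000110
Gen 4 (rule 101): 010000001010010
Gen 5 (rule 41): 000111100100000
Gen 6 (rule 30): 001100011110000
Gen 7 (rule 101): 100101000010111
Gen 8 (rule 41): 000010011001100
Gen 9 (rule 30): 000111110111010
Gen 10 (rule 101): 110000011001110

Answer: never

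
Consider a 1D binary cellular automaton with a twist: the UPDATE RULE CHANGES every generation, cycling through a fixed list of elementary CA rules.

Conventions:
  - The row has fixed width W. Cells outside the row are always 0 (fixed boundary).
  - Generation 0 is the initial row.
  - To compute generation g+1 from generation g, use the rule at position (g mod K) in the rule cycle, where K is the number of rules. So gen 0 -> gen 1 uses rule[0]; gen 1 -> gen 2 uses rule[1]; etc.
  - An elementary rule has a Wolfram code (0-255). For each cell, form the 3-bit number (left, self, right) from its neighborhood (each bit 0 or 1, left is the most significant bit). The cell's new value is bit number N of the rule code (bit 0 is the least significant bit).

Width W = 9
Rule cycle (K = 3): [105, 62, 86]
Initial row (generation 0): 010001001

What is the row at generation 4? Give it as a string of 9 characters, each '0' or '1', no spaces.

Answer: 000011011

Derivation:
Gen 0: 010001001
Gen 1 (rule 105): 000100000
Gen 2 (rule 62): 001110000
Gen 3 (rule 86): 010011000
Gen 4 (rule 105): 000011011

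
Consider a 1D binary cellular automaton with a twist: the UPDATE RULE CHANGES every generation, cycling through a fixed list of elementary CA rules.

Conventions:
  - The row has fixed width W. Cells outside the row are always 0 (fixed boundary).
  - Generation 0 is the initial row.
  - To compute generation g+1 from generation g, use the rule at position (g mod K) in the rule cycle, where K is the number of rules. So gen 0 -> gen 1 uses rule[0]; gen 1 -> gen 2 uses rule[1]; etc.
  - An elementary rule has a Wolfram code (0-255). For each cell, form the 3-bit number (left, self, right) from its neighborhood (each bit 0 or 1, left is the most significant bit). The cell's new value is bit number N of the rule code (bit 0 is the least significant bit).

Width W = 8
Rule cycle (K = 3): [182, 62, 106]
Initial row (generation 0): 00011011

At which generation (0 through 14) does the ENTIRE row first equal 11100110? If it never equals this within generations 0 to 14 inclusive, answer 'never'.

Answer: never

Derivation:
Gen 0: 00011011
Gen 1 (rule 182): 00100100
Gen 2 (rule 62): 01111110
Gen 3 (rule 106): 11000010
Gen 4 (rule 182): 00100111
Gen 5 (rule 62): 01111100
Gen 6 (rule 106): 11000100
Gen 7 (rule 182): 00101110
Gen 8 (rule 62): 01111001
Gen 9 (rule 106): 11001010
Gen 10 (rule 182): 00111111
Gen 11 (rule 62): 01100000
Gen 12 (rule 106): 11100000
Gen 13 (rule 182): 01010000
Gen 14 (rule 62): 11111000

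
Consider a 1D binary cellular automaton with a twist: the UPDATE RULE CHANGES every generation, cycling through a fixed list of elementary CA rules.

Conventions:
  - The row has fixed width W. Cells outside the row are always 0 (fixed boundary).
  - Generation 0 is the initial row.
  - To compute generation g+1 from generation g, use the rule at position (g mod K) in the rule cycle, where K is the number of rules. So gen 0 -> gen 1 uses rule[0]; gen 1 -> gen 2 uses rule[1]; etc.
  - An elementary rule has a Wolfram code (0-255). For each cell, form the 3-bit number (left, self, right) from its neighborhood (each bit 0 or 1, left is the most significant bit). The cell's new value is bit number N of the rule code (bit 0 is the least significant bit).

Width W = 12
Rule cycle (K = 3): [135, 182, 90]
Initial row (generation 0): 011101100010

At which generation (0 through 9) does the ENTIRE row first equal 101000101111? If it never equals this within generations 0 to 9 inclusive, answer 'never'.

Gen 0: 011101100010
Gen 1 (rule 135): 101000001110
Gen 2 (rule 182): 111100010101
Gen 3 (rule 90): 100110100000
Gen 4 (rule 135): 101000101111
Gen 5 (rule 182): 111101110110
Gen 6 (rule 90): 100101010111
Gen 7 (rule 135): 101101010010
Gen 8 (rule 182): 110011111111
Gen 9 (rule 90): 111110000001

Answer: 4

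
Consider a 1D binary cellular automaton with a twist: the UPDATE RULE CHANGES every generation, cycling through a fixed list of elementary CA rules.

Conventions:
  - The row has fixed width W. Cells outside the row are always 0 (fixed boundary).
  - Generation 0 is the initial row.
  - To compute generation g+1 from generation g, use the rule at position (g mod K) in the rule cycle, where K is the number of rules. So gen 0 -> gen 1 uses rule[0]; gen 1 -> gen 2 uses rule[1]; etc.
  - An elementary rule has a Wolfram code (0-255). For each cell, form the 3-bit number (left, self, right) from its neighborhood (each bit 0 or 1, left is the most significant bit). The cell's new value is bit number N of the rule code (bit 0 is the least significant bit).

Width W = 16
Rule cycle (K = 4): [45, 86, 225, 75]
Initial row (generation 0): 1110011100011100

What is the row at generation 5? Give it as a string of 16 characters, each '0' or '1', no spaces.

Gen 0: 1110011100011100
Gen 1 (rule 45): 1000010001010001
Gen 2 (rule 86): 1100111011011011
Gen 3 (rule 225): 0100011101101101
Gen 4 (rule 75): 1001110101101100
Gen 5 (rule 45): 1001001111011001

Answer: 1001001111011001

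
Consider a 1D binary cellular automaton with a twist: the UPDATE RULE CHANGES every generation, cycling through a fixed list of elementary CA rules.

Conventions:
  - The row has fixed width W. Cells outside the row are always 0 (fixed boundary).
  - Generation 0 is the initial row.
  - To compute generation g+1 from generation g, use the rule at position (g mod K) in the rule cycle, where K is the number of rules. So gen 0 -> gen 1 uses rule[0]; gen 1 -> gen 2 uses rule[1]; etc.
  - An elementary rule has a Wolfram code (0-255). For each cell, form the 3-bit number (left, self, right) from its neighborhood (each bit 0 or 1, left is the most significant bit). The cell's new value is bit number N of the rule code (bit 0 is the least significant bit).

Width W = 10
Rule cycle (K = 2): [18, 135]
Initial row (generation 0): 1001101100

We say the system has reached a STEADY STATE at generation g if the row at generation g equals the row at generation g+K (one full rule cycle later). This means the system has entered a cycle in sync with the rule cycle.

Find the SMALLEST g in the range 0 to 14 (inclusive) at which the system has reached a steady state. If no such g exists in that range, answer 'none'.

Answer: 5

Derivation:
Gen 0: 1001101100
Gen 1 (rule 18): 0110000010
Gen 2 (rule 135): 1000111110
Gen 3 (rule 18): 0101000001
Gen 4 (rule 135): 1101011111
Gen 5 (rule 18): 0000000000
Gen 6 (rule 135): 1111111111
Gen 7 (rule 18): 0000000000
Gen 8 (rule 135): 1111111111
Gen 9 (rule 18): 0000000000
Gen 10 (rule 135): 1111111111
Gen 11 (rule 18): 0000000000
Gen 12 (rule 135): 1111111111
Gen 13 (rule 18): 0000000000
Gen 14 (rule 135): 1111111111
Gen 15 (rule 18): 0000000000
Gen 16 (rule 135): 1111111111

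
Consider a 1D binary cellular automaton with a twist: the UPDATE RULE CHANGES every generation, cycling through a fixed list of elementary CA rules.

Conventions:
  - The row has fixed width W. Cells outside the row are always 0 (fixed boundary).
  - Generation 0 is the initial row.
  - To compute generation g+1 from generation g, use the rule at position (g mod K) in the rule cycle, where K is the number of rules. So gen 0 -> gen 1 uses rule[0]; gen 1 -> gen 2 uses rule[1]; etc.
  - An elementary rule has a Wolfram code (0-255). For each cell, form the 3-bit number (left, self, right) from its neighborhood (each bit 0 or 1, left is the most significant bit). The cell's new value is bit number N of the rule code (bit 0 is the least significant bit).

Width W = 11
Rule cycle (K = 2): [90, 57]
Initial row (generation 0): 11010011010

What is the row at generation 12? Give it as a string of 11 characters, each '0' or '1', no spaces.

Gen 0: 11010011010
Gen 1 (rule 90): 11001111001
Gen 2 (rule 57): 10101000100
Gen 3 (rule 90): 00000101010
Gen 4 (rule 57): 11110010101
Gen 5 (rule 90): 10011100000
Gen 6 (rule 57): 01010011111
Gen 7 (rule 90): 10001110001
Gen 8 (rule 57): 01101001100
Gen 9 (rule 90): 11100111110
Gen 10 (rule 57): 10010100001
Gen 11 (rule 90): 01100010010
Gen 12 (rule 57): 01011001001

Answer: 01011001001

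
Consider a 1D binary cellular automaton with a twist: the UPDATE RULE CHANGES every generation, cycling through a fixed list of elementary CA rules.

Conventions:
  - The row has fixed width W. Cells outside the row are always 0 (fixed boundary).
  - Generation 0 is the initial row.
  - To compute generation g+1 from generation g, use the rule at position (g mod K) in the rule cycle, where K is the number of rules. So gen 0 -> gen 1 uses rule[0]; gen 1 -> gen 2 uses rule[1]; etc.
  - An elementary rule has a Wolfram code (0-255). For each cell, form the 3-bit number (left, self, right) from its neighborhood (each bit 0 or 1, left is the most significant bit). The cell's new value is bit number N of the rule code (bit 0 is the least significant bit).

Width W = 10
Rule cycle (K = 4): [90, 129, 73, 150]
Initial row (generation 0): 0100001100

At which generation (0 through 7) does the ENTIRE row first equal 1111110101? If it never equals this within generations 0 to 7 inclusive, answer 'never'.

Answer: never

Derivation:
Gen 0: 0100001100
Gen 1 (rule 90): 1010011110
Gen 2 (rule 129): 0000001100
Gen 3 (rule 73): 1111101101
Gen 4 (rule 150): 0111000001
Gen 5 (rule 90): 1101100010
Gen 6 (rule 129): 0000001000
Gen 7 (rule 73): 1111100011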